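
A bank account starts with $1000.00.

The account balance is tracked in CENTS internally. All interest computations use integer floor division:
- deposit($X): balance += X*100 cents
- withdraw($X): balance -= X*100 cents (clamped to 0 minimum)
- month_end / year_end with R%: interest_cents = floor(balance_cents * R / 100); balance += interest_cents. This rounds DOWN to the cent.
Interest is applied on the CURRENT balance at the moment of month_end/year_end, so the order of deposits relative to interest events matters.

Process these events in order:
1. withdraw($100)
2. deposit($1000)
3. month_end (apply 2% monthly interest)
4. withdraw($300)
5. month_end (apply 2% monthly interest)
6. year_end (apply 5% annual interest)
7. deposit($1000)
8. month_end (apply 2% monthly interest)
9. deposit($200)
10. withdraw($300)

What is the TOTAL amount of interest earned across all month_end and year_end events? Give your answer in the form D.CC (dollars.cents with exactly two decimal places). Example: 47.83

After 1 (withdraw($100)): balance=$900.00 total_interest=$0.00
After 2 (deposit($1000)): balance=$1900.00 total_interest=$0.00
After 3 (month_end (apply 2% monthly interest)): balance=$1938.00 total_interest=$38.00
After 4 (withdraw($300)): balance=$1638.00 total_interest=$38.00
After 5 (month_end (apply 2% monthly interest)): balance=$1670.76 total_interest=$70.76
After 6 (year_end (apply 5% annual interest)): balance=$1754.29 total_interest=$154.29
After 7 (deposit($1000)): balance=$2754.29 total_interest=$154.29
After 8 (month_end (apply 2% monthly interest)): balance=$2809.37 total_interest=$209.37
After 9 (deposit($200)): balance=$3009.37 total_interest=$209.37
After 10 (withdraw($300)): balance=$2709.37 total_interest=$209.37

Answer: 209.37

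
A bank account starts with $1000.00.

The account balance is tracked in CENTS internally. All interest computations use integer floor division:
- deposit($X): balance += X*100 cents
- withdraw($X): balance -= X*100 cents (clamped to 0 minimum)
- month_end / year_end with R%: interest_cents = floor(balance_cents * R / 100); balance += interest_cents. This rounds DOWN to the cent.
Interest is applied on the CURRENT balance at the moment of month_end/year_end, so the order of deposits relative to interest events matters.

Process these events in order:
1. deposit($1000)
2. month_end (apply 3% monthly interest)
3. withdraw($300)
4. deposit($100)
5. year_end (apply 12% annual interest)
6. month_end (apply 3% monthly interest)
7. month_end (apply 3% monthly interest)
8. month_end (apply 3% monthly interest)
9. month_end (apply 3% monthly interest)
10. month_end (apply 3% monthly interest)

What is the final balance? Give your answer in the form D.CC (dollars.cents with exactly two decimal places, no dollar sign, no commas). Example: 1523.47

After 1 (deposit($1000)): balance=$2000.00 total_interest=$0.00
After 2 (month_end (apply 3% monthly interest)): balance=$2060.00 total_interest=$60.00
After 3 (withdraw($300)): balance=$1760.00 total_interest=$60.00
After 4 (deposit($100)): balance=$1860.00 total_interest=$60.00
After 5 (year_end (apply 12% annual interest)): balance=$2083.20 total_interest=$283.20
After 6 (month_end (apply 3% monthly interest)): balance=$2145.69 total_interest=$345.69
After 7 (month_end (apply 3% monthly interest)): balance=$2210.06 total_interest=$410.06
After 8 (month_end (apply 3% monthly interest)): balance=$2276.36 total_interest=$476.36
After 9 (month_end (apply 3% monthly interest)): balance=$2344.65 total_interest=$544.65
After 10 (month_end (apply 3% monthly interest)): balance=$2414.98 total_interest=$614.98

Answer: 2414.98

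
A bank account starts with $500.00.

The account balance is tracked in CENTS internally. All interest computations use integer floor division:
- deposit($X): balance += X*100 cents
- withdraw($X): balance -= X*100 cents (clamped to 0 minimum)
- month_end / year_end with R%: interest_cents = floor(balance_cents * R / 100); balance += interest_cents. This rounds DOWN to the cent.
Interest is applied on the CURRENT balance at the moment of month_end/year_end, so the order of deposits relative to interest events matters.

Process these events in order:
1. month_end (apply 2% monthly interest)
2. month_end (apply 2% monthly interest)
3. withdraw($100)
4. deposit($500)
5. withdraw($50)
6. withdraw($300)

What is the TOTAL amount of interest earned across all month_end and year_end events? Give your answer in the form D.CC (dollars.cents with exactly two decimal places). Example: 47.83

After 1 (month_end (apply 2% monthly interest)): balance=$510.00 total_interest=$10.00
After 2 (month_end (apply 2% monthly interest)): balance=$520.20 total_interest=$20.20
After 3 (withdraw($100)): balance=$420.20 total_interest=$20.20
After 4 (deposit($500)): balance=$920.20 total_interest=$20.20
After 5 (withdraw($50)): balance=$870.20 total_interest=$20.20
After 6 (withdraw($300)): balance=$570.20 total_interest=$20.20

Answer: 20.20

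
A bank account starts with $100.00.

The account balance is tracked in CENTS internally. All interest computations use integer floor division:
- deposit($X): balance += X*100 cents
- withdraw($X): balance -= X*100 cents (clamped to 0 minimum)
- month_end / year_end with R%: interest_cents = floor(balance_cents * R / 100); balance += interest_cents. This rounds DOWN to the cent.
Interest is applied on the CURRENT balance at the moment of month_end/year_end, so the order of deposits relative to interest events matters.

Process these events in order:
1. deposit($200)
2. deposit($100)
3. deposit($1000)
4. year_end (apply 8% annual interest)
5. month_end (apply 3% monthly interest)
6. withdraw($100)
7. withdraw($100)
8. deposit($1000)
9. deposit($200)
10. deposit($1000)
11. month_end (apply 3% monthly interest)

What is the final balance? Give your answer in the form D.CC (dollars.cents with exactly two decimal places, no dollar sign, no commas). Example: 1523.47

Answer: 3664.08

Derivation:
After 1 (deposit($200)): balance=$300.00 total_interest=$0.00
After 2 (deposit($100)): balance=$400.00 total_interest=$0.00
After 3 (deposit($1000)): balance=$1400.00 total_interest=$0.00
After 4 (year_end (apply 8% annual interest)): balance=$1512.00 total_interest=$112.00
After 5 (month_end (apply 3% monthly interest)): balance=$1557.36 total_interest=$157.36
After 6 (withdraw($100)): balance=$1457.36 total_interest=$157.36
After 7 (withdraw($100)): balance=$1357.36 total_interest=$157.36
After 8 (deposit($1000)): balance=$2357.36 total_interest=$157.36
After 9 (deposit($200)): balance=$2557.36 total_interest=$157.36
After 10 (deposit($1000)): balance=$3557.36 total_interest=$157.36
After 11 (month_end (apply 3% monthly interest)): balance=$3664.08 total_interest=$264.08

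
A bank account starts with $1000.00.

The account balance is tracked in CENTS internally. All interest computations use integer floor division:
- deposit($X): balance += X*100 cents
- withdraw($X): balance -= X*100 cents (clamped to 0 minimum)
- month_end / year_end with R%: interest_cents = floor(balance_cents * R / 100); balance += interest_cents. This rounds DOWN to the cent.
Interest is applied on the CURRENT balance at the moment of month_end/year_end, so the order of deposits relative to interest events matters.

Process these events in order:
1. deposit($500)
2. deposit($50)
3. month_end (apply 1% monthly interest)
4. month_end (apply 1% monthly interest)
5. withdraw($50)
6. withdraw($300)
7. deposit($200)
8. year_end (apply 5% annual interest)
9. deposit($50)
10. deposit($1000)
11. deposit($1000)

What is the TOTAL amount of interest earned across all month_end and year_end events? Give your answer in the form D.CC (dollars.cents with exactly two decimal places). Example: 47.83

Answer: 102.70

Derivation:
After 1 (deposit($500)): balance=$1500.00 total_interest=$0.00
After 2 (deposit($50)): balance=$1550.00 total_interest=$0.00
After 3 (month_end (apply 1% monthly interest)): balance=$1565.50 total_interest=$15.50
After 4 (month_end (apply 1% monthly interest)): balance=$1581.15 total_interest=$31.15
After 5 (withdraw($50)): balance=$1531.15 total_interest=$31.15
After 6 (withdraw($300)): balance=$1231.15 total_interest=$31.15
After 7 (deposit($200)): balance=$1431.15 total_interest=$31.15
After 8 (year_end (apply 5% annual interest)): balance=$1502.70 total_interest=$102.70
After 9 (deposit($50)): balance=$1552.70 total_interest=$102.70
After 10 (deposit($1000)): balance=$2552.70 total_interest=$102.70
After 11 (deposit($1000)): balance=$3552.70 total_interest=$102.70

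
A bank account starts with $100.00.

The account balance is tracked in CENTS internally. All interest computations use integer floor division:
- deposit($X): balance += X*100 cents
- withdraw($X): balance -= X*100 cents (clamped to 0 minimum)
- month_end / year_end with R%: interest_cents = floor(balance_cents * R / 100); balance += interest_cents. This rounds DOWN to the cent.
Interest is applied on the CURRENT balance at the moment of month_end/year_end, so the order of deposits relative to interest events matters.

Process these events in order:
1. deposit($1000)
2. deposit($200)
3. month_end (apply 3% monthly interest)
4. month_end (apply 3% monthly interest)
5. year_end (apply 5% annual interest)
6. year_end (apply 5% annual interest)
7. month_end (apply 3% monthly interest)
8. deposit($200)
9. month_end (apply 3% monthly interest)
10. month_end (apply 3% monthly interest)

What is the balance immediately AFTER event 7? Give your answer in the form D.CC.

Answer: 1566.13

Derivation:
After 1 (deposit($1000)): balance=$1100.00 total_interest=$0.00
After 2 (deposit($200)): balance=$1300.00 total_interest=$0.00
After 3 (month_end (apply 3% monthly interest)): balance=$1339.00 total_interest=$39.00
After 4 (month_end (apply 3% monthly interest)): balance=$1379.17 total_interest=$79.17
After 5 (year_end (apply 5% annual interest)): balance=$1448.12 total_interest=$148.12
After 6 (year_end (apply 5% annual interest)): balance=$1520.52 total_interest=$220.52
After 7 (month_end (apply 3% monthly interest)): balance=$1566.13 total_interest=$266.13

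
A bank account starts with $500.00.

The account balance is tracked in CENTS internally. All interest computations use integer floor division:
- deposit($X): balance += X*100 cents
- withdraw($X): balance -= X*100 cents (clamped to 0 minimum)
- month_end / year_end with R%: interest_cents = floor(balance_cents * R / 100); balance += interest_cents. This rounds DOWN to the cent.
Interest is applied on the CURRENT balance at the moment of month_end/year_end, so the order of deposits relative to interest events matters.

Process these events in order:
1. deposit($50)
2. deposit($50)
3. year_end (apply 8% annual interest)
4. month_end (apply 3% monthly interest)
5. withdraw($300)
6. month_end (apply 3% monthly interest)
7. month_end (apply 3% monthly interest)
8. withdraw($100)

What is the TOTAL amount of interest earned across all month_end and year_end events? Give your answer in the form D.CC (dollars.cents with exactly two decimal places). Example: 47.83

After 1 (deposit($50)): balance=$550.00 total_interest=$0.00
After 2 (deposit($50)): balance=$600.00 total_interest=$0.00
After 3 (year_end (apply 8% annual interest)): balance=$648.00 total_interest=$48.00
After 4 (month_end (apply 3% monthly interest)): balance=$667.44 total_interest=$67.44
After 5 (withdraw($300)): balance=$367.44 total_interest=$67.44
After 6 (month_end (apply 3% monthly interest)): balance=$378.46 total_interest=$78.46
After 7 (month_end (apply 3% monthly interest)): balance=$389.81 total_interest=$89.81
After 8 (withdraw($100)): balance=$289.81 total_interest=$89.81

Answer: 89.81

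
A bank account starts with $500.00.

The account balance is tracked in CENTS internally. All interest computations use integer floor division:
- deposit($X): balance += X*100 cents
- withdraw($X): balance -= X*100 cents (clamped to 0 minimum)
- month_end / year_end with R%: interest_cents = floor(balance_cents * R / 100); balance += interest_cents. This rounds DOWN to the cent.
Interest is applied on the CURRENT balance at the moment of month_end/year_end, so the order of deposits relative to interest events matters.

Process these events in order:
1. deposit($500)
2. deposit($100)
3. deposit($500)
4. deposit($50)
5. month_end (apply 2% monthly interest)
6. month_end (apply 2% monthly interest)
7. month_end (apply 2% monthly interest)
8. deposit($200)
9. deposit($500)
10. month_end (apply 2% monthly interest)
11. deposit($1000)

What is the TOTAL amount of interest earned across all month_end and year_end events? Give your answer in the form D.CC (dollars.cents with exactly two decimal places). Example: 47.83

After 1 (deposit($500)): balance=$1000.00 total_interest=$0.00
After 2 (deposit($100)): balance=$1100.00 total_interest=$0.00
After 3 (deposit($500)): balance=$1600.00 total_interest=$0.00
After 4 (deposit($50)): balance=$1650.00 total_interest=$0.00
After 5 (month_end (apply 2% monthly interest)): balance=$1683.00 total_interest=$33.00
After 6 (month_end (apply 2% monthly interest)): balance=$1716.66 total_interest=$66.66
After 7 (month_end (apply 2% monthly interest)): balance=$1750.99 total_interest=$100.99
After 8 (deposit($200)): balance=$1950.99 total_interest=$100.99
After 9 (deposit($500)): balance=$2450.99 total_interest=$100.99
After 10 (month_end (apply 2% monthly interest)): balance=$2500.00 total_interest=$150.00
After 11 (deposit($1000)): balance=$3500.00 total_interest=$150.00

Answer: 150.00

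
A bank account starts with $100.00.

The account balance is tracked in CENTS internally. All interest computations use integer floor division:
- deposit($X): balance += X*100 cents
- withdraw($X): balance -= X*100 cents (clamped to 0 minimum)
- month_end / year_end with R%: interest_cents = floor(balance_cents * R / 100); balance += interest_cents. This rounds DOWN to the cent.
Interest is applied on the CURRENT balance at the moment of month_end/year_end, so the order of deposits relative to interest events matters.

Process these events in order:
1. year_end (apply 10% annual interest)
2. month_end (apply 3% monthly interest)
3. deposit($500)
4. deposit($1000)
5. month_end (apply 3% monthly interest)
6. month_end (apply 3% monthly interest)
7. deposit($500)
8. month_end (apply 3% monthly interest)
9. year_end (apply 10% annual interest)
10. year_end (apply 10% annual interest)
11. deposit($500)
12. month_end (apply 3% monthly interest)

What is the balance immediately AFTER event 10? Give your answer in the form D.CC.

After 1 (year_end (apply 10% annual interest)): balance=$110.00 total_interest=$10.00
After 2 (month_end (apply 3% monthly interest)): balance=$113.30 total_interest=$13.30
After 3 (deposit($500)): balance=$613.30 total_interest=$13.30
After 4 (deposit($1000)): balance=$1613.30 total_interest=$13.30
After 5 (month_end (apply 3% monthly interest)): balance=$1661.69 total_interest=$61.69
After 6 (month_end (apply 3% monthly interest)): balance=$1711.54 total_interest=$111.54
After 7 (deposit($500)): balance=$2211.54 total_interest=$111.54
After 8 (month_end (apply 3% monthly interest)): balance=$2277.88 total_interest=$177.88
After 9 (year_end (apply 10% annual interest)): balance=$2505.66 total_interest=$405.66
After 10 (year_end (apply 10% annual interest)): balance=$2756.22 total_interest=$656.22

Answer: 2756.22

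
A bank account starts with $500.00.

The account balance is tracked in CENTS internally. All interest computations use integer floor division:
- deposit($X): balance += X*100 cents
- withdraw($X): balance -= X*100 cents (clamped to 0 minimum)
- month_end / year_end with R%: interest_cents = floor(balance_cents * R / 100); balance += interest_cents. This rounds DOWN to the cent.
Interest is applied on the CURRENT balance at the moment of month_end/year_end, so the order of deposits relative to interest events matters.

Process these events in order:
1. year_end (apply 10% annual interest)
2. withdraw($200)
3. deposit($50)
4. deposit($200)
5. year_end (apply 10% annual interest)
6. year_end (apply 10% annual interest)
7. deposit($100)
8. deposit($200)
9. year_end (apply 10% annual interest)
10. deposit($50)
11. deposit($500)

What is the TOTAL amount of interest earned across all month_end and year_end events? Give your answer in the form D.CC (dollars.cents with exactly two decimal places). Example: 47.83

After 1 (year_end (apply 10% annual interest)): balance=$550.00 total_interest=$50.00
After 2 (withdraw($200)): balance=$350.00 total_interest=$50.00
After 3 (deposit($50)): balance=$400.00 total_interest=$50.00
After 4 (deposit($200)): balance=$600.00 total_interest=$50.00
After 5 (year_end (apply 10% annual interest)): balance=$660.00 total_interest=$110.00
After 6 (year_end (apply 10% annual interest)): balance=$726.00 total_interest=$176.00
After 7 (deposit($100)): balance=$826.00 total_interest=$176.00
After 8 (deposit($200)): balance=$1026.00 total_interest=$176.00
After 9 (year_end (apply 10% annual interest)): balance=$1128.60 total_interest=$278.60
After 10 (deposit($50)): balance=$1178.60 total_interest=$278.60
After 11 (deposit($500)): balance=$1678.60 total_interest=$278.60

Answer: 278.60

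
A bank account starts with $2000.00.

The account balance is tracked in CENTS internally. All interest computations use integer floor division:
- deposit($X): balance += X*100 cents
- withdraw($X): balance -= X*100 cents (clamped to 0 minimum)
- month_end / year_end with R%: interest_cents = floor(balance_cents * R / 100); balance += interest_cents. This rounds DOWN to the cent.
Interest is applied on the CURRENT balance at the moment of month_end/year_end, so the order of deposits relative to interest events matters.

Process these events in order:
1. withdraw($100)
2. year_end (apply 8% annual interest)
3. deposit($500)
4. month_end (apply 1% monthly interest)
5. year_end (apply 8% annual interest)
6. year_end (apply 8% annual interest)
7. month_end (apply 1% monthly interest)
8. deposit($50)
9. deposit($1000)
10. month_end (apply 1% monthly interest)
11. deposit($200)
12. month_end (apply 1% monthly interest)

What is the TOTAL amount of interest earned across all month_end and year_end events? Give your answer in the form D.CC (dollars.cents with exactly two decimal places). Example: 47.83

After 1 (withdraw($100)): balance=$1900.00 total_interest=$0.00
After 2 (year_end (apply 8% annual interest)): balance=$2052.00 total_interest=$152.00
After 3 (deposit($500)): balance=$2552.00 total_interest=$152.00
After 4 (month_end (apply 1% monthly interest)): balance=$2577.52 total_interest=$177.52
After 5 (year_end (apply 8% annual interest)): balance=$2783.72 total_interest=$383.72
After 6 (year_end (apply 8% annual interest)): balance=$3006.41 total_interest=$606.41
After 7 (month_end (apply 1% monthly interest)): balance=$3036.47 total_interest=$636.47
After 8 (deposit($50)): balance=$3086.47 total_interest=$636.47
After 9 (deposit($1000)): balance=$4086.47 total_interest=$636.47
After 10 (month_end (apply 1% monthly interest)): balance=$4127.33 total_interest=$677.33
After 11 (deposit($200)): balance=$4327.33 total_interest=$677.33
After 12 (month_end (apply 1% monthly interest)): balance=$4370.60 total_interest=$720.60

Answer: 720.60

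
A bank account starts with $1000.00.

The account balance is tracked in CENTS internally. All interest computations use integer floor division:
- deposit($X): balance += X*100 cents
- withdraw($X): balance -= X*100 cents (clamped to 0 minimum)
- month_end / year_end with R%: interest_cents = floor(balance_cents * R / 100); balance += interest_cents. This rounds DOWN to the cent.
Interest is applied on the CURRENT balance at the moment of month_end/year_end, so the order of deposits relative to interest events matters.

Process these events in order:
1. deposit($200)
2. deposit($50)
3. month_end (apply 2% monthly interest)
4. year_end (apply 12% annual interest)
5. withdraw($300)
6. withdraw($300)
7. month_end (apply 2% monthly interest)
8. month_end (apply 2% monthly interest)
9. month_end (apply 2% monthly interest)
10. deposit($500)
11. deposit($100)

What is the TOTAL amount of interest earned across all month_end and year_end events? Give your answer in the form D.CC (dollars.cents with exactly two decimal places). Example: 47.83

After 1 (deposit($200)): balance=$1200.00 total_interest=$0.00
After 2 (deposit($50)): balance=$1250.00 total_interest=$0.00
After 3 (month_end (apply 2% monthly interest)): balance=$1275.00 total_interest=$25.00
After 4 (year_end (apply 12% annual interest)): balance=$1428.00 total_interest=$178.00
After 5 (withdraw($300)): balance=$1128.00 total_interest=$178.00
After 6 (withdraw($300)): balance=$828.00 total_interest=$178.00
After 7 (month_end (apply 2% monthly interest)): balance=$844.56 total_interest=$194.56
After 8 (month_end (apply 2% monthly interest)): balance=$861.45 total_interest=$211.45
After 9 (month_end (apply 2% monthly interest)): balance=$878.67 total_interest=$228.67
After 10 (deposit($500)): balance=$1378.67 total_interest=$228.67
After 11 (deposit($100)): balance=$1478.67 total_interest=$228.67

Answer: 228.67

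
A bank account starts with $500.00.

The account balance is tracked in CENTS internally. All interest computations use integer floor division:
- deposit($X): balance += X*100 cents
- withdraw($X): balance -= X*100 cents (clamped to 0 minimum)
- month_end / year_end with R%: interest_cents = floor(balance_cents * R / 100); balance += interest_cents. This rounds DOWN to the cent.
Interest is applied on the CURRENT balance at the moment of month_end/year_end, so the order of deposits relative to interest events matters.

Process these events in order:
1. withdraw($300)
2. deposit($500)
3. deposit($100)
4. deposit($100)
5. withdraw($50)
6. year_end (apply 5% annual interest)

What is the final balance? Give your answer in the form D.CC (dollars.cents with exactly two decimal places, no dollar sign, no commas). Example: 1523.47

Answer: 892.50

Derivation:
After 1 (withdraw($300)): balance=$200.00 total_interest=$0.00
After 2 (deposit($500)): balance=$700.00 total_interest=$0.00
After 3 (deposit($100)): balance=$800.00 total_interest=$0.00
After 4 (deposit($100)): balance=$900.00 total_interest=$0.00
After 5 (withdraw($50)): balance=$850.00 total_interest=$0.00
After 6 (year_end (apply 5% annual interest)): balance=$892.50 total_interest=$42.50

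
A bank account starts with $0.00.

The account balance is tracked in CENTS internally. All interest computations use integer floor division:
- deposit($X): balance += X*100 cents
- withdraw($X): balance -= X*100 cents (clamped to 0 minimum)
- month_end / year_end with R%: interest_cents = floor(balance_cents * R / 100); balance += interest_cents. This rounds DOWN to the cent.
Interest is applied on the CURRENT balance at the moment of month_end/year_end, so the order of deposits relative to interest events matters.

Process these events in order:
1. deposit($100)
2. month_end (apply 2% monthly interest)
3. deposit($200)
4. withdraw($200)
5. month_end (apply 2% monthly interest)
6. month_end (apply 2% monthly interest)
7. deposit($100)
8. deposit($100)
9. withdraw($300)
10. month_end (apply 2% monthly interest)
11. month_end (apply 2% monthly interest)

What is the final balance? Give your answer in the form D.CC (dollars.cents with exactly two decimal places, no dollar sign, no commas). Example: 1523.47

Answer: 6.36

Derivation:
After 1 (deposit($100)): balance=$100.00 total_interest=$0.00
After 2 (month_end (apply 2% monthly interest)): balance=$102.00 total_interest=$2.00
After 3 (deposit($200)): balance=$302.00 total_interest=$2.00
After 4 (withdraw($200)): balance=$102.00 total_interest=$2.00
After 5 (month_end (apply 2% monthly interest)): balance=$104.04 total_interest=$4.04
After 6 (month_end (apply 2% monthly interest)): balance=$106.12 total_interest=$6.12
After 7 (deposit($100)): balance=$206.12 total_interest=$6.12
After 8 (deposit($100)): balance=$306.12 total_interest=$6.12
After 9 (withdraw($300)): balance=$6.12 total_interest=$6.12
After 10 (month_end (apply 2% monthly interest)): balance=$6.24 total_interest=$6.24
After 11 (month_end (apply 2% monthly interest)): balance=$6.36 total_interest=$6.36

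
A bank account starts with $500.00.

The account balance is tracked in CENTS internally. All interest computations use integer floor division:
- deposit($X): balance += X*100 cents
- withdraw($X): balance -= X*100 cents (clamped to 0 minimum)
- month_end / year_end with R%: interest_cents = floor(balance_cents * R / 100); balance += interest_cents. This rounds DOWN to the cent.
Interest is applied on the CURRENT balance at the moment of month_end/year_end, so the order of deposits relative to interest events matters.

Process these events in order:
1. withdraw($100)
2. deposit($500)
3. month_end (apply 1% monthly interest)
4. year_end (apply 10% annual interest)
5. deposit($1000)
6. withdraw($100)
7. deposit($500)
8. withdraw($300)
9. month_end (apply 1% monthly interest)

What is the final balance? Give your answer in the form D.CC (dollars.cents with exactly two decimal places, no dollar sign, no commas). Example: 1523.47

Answer: 2120.89

Derivation:
After 1 (withdraw($100)): balance=$400.00 total_interest=$0.00
After 2 (deposit($500)): balance=$900.00 total_interest=$0.00
After 3 (month_end (apply 1% monthly interest)): balance=$909.00 total_interest=$9.00
After 4 (year_end (apply 10% annual interest)): balance=$999.90 total_interest=$99.90
After 5 (deposit($1000)): balance=$1999.90 total_interest=$99.90
After 6 (withdraw($100)): balance=$1899.90 total_interest=$99.90
After 7 (deposit($500)): balance=$2399.90 total_interest=$99.90
After 8 (withdraw($300)): balance=$2099.90 total_interest=$99.90
After 9 (month_end (apply 1% monthly interest)): balance=$2120.89 total_interest=$120.89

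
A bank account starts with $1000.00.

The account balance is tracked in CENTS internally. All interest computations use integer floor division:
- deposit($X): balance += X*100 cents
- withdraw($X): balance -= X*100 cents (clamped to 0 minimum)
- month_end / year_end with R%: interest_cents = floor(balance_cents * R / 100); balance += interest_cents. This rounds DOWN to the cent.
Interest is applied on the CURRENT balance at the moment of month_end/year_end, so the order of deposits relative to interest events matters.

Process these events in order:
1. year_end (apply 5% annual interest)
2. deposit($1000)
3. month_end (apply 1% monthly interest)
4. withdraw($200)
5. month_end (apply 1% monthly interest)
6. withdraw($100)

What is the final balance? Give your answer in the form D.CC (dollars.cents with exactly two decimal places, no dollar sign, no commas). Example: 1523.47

Answer: 1789.20

Derivation:
After 1 (year_end (apply 5% annual interest)): balance=$1050.00 total_interest=$50.00
After 2 (deposit($1000)): balance=$2050.00 total_interest=$50.00
After 3 (month_end (apply 1% monthly interest)): balance=$2070.50 total_interest=$70.50
After 4 (withdraw($200)): balance=$1870.50 total_interest=$70.50
After 5 (month_end (apply 1% monthly interest)): balance=$1889.20 total_interest=$89.20
After 6 (withdraw($100)): balance=$1789.20 total_interest=$89.20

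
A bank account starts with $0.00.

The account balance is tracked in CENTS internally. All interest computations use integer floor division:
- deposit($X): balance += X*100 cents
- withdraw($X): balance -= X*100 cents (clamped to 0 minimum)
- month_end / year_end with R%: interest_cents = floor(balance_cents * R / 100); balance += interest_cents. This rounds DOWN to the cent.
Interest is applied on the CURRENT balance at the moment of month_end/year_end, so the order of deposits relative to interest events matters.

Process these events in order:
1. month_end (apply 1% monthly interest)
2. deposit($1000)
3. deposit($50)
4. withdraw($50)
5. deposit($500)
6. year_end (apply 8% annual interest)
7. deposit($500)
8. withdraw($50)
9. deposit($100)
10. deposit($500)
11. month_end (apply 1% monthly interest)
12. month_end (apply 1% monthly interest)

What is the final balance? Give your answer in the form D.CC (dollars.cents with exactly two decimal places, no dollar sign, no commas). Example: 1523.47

Answer: 2723.66

Derivation:
After 1 (month_end (apply 1% monthly interest)): balance=$0.00 total_interest=$0.00
After 2 (deposit($1000)): balance=$1000.00 total_interest=$0.00
After 3 (deposit($50)): balance=$1050.00 total_interest=$0.00
After 4 (withdraw($50)): balance=$1000.00 total_interest=$0.00
After 5 (deposit($500)): balance=$1500.00 total_interest=$0.00
After 6 (year_end (apply 8% annual interest)): balance=$1620.00 total_interest=$120.00
After 7 (deposit($500)): balance=$2120.00 total_interest=$120.00
After 8 (withdraw($50)): balance=$2070.00 total_interest=$120.00
After 9 (deposit($100)): balance=$2170.00 total_interest=$120.00
After 10 (deposit($500)): balance=$2670.00 total_interest=$120.00
After 11 (month_end (apply 1% monthly interest)): balance=$2696.70 total_interest=$146.70
After 12 (month_end (apply 1% monthly interest)): balance=$2723.66 total_interest=$173.66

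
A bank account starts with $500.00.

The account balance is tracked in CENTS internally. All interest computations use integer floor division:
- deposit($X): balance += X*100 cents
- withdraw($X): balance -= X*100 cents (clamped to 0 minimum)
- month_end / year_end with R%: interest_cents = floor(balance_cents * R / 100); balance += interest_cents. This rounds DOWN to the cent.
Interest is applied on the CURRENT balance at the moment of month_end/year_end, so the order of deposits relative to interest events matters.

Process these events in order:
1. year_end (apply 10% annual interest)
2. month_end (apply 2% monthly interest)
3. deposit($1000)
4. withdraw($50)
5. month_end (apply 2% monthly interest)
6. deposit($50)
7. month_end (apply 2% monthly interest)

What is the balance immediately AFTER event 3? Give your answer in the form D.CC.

After 1 (year_end (apply 10% annual interest)): balance=$550.00 total_interest=$50.00
After 2 (month_end (apply 2% monthly interest)): balance=$561.00 total_interest=$61.00
After 3 (deposit($1000)): balance=$1561.00 total_interest=$61.00

Answer: 1561.00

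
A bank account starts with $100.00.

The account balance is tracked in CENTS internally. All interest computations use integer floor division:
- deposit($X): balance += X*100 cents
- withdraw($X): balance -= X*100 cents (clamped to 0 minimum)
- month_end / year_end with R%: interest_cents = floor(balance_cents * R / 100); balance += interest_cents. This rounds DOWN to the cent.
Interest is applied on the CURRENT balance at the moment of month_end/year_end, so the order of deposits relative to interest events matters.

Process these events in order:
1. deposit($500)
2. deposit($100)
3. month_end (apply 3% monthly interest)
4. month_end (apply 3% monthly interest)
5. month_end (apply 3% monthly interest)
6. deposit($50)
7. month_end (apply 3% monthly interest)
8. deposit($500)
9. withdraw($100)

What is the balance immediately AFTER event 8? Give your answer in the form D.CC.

After 1 (deposit($500)): balance=$600.00 total_interest=$0.00
After 2 (deposit($100)): balance=$700.00 total_interest=$0.00
After 3 (month_end (apply 3% monthly interest)): balance=$721.00 total_interest=$21.00
After 4 (month_end (apply 3% monthly interest)): balance=$742.63 total_interest=$42.63
After 5 (month_end (apply 3% monthly interest)): balance=$764.90 total_interest=$64.90
After 6 (deposit($50)): balance=$814.90 total_interest=$64.90
After 7 (month_end (apply 3% monthly interest)): balance=$839.34 total_interest=$89.34
After 8 (deposit($500)): balance=$1339.34 total_interest=$89.34

Answer: 1339.34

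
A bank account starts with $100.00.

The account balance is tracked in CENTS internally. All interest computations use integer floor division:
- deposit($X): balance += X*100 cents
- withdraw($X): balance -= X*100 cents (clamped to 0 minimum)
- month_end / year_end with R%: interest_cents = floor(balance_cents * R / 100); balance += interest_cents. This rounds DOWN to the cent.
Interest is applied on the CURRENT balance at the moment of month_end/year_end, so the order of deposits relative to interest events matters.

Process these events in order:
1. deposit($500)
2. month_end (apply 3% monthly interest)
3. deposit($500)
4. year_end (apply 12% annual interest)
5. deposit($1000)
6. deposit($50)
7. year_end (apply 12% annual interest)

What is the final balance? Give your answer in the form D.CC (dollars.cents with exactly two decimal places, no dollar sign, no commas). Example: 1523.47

After 1 (deposit($500)): balance=$600.00 total_interest=$0.00
After 2 (month_end (apply 3% monthly interest)): balance=$618.00 total_interest=$18.00
After 3 (deposit($500)): balance=$1118.00 total_interest=$18.00
After 4 (year_end (apply 12% annual interest)): balance=$1252.16 total_interest=$152.16
After 5 (deposit($1000)): balance=$2252.16 total_interest=$152.16
After 6 (deposit($50)): balance=$2302.16 total_interest=$152.16
After 7 (year_end (apply 12% annual interest)): balance=$2578.41 total_interest=$428.41

Answer: 2578.41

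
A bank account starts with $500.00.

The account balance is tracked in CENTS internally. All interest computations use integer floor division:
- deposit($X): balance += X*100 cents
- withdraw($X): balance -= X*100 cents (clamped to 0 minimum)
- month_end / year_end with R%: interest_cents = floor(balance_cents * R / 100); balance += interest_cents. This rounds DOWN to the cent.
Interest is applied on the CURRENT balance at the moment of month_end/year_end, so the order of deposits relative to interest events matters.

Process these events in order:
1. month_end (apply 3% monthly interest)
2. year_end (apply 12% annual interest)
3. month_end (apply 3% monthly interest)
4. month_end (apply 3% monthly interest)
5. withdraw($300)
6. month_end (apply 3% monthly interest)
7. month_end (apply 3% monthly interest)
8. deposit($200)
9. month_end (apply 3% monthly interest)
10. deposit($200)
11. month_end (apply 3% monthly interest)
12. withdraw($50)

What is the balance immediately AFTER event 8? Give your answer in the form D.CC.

After 1 (month_end (apply 3% monthly interest)): balance=$515.00 total_interest=$15.00
After 2 (year_end (apply 12% annual interest)): balance=$576.80 total_interest=$76.80
After 3 (month_end (apply 3% monthly interest)): balance=$594.10 total_interest=$94.10
After 4 (month_end (apply 3% monthly interest)): balance=$611.92 total_interest=$111.92
After 5 (withdraw($300)): balance=$311.92 total_interest=$111.92
After 6 (month_end (apply 3% monthly interest)): balance=$321.27 total_interest=$121.27
After 7 (month_end (apply 3% monthly interest)): balance=$330.90 total_interest=$130.90
After 8 (deposit($200)): balance=$530.90 total_interest=$130.90

Answer: 530.90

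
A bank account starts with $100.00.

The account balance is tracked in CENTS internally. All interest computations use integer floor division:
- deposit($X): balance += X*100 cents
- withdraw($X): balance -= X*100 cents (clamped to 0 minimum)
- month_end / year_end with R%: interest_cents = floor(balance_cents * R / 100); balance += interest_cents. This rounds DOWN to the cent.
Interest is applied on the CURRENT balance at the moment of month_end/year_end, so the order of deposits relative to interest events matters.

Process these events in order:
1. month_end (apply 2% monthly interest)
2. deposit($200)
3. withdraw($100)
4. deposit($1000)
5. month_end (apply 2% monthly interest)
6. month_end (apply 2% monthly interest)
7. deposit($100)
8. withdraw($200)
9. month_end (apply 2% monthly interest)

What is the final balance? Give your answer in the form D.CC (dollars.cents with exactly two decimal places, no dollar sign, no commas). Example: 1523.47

After 1 (month_end (apply 2% monthly interest)): balance=$102.00 total_interest=$2.00
After 2 (deposit($200)): balance=$302.00 total_interest=$2.00
After 3 (withdraw($100)): balance=$202.00 total_interest=$2.00
After 4 (deposit($1000)): balance=$1202.00 total_interest=$2.00
After 5 (month_end (apply 2% monthly interest)): balance=$1226.04 total_interest=$26.04
After 6 (month_end (apply 2% monthly interest)): balance=$1250.56 total_interest=$50.56
After 7 (deposit($100)): balance=$1350.56 total_interest=$50.56
After 8 (withdraw($200)): balance=$1150.56 total_interest=$50.56
After 9 (month_end (apply 2% monthly interest)): balance=$1173.57 total_interest=$73.57

Answer: 1173.57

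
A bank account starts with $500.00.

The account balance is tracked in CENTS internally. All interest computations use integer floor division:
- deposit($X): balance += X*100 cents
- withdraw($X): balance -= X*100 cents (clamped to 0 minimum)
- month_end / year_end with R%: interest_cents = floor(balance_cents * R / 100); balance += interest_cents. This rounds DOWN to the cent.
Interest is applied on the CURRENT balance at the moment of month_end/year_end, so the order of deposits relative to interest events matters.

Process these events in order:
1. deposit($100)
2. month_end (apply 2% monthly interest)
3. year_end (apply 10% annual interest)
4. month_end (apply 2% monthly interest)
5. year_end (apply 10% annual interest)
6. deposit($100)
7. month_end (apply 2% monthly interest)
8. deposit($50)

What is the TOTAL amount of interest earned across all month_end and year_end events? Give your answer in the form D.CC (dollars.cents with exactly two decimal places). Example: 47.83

Answer: 172.42

Derivation:
After 1 (deposit($100)): balance=$600.00 total_interest=$0.00
After 2 (month_end (apply 2% monthly interest)): balance=$612.00 total_interest=$12.00
After 3 (year_end (apply 10% annual interest)): balance=$673.20 total_interest=$73.20
After 4 (month_end (apply 2% monthly interest)): balance=$686.66 total_interest=$86.66
After 5 (year_end (apply 10% annual interest)): balance=$755.32 total_interest=$155.32
After 6 (deposit($100)): balance=$855.32 total_interest=$155.32
After 7 (month_end (apply 2% monthly interest)): balance=$872.42 total_interest=$172.42
After 8 (deposit($50)): balance=$922.42 total_interest=$172.42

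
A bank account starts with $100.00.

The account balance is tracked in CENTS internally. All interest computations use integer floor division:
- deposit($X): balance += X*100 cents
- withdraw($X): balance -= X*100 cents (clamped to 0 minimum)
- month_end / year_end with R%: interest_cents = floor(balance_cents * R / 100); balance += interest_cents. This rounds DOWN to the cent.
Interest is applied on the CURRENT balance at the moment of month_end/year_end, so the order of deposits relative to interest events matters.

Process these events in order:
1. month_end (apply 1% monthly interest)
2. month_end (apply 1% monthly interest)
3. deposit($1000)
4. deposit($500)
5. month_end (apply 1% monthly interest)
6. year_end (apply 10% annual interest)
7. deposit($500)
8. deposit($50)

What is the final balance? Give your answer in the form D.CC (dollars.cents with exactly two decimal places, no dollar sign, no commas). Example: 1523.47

Answer: 2329.83

Derivation:
After 1 (month_end (apply 1% monthly interest)): balance=$101.00 total_interest=$1.00
After 2 (month_end (apply 1% monthly interest)): balance=$102.01 total_interest=$2.01
After 3 (deposit($1000)): balance=$1102.01 total_interest=$2.01
After 4 (deposit($500)): balance=$1602.01 total_interest=$2.01
After 5 (month_end (apply 1% monthly interest)): balance=$1618.03 total_interest=$18.03
After 6 (year_end (apply 10% annual interest)): balance=$1779.83 total_interest=$179.83
After 7 (deposit($500)): balance=$2279.83 total_interest=$179.83
After 8 (deposit($50)): balance=$2329.83 total_interest=$179.83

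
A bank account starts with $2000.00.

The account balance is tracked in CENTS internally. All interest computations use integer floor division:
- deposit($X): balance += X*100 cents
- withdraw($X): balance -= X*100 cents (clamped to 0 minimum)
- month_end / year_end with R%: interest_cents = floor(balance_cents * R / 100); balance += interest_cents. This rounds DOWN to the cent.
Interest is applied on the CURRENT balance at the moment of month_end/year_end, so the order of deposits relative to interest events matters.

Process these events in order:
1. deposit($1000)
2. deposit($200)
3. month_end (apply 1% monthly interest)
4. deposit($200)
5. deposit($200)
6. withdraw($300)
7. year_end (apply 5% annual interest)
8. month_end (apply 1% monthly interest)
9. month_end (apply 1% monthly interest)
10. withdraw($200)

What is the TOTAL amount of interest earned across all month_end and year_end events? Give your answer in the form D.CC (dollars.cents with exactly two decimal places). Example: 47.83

After 1 (deposit($1000)): balance=$3000.00 total_interest=$0.00
After 2 (deposit($200)): balance=$3200.00 total_interest=$0.00
After 3 (month_end (apply 1% monthly interest)): balance=$3232.00 total_interest=$32.00
After 4 (deposit($200)): balance=$3432.00 total_interest=$32.00
After 5 (deposit($200)): balance=$3632.00 total_interest=$32.00
After 6 (withdraw($300)): balance=$3332.00 total_interest=$32.00
After 7 (year_end (apply 5% annual interest)): balance=$3498.60 total_interest=$198.60
After 8 (month_end (apply 1% monthly interest)): balance=$3533.58 total_interest=$233.58
After 9 (month_end (apply 1% monthly interest)): balance=$3568.91 total_interest=$268.91
After 10 (withdraw($200)): balance=$3368.91 total_interest=$268.91

Answer: 268.91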